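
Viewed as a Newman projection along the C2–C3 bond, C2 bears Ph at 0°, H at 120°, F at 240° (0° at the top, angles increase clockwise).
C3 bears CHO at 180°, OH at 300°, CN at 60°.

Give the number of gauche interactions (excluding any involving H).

Non-H gauche pairs: Ph(0°)/OH(300°); Ph(0°)/CN(60°); F(240°)/CHO(180°); F(240°)/OH(300°) — 4 interactions.

4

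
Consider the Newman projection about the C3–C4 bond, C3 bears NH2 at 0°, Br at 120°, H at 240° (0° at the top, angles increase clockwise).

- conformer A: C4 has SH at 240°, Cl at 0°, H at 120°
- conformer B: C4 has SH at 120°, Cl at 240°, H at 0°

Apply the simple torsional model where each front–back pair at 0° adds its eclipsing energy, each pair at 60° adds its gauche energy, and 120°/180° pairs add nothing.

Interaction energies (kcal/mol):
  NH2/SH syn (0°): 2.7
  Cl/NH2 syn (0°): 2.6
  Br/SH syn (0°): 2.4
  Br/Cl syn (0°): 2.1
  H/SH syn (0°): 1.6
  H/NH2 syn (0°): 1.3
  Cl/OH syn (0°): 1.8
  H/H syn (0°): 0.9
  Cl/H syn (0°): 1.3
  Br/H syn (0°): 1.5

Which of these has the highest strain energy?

A is eclipsed. NH2 at 0° is eclipsed with Cl at 0° (2.6); Br at 120° is eclipsed with H at 120° (1.5); H at 240° is eclipsed with SH at 240° (1.6). Total 5.7 kcal/mol.
B is eclipsed. NH2 at 0° is eclipsed with H at 0° (1.3); Br at 120° is eclipsed with SH at 120° (2.4); H at 240° is eclipsed with Cl at 240° (1.3). Total 5.0 kcal/mol.
A has the highest total (5.7 kcal/mol).

A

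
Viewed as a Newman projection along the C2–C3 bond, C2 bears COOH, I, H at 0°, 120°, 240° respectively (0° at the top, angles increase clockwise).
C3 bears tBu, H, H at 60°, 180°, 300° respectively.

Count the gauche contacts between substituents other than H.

Non-H gauche pairs: COOH(0°)/tBu(60°); I(120°)/tBu(60°) — 2 interactions.

2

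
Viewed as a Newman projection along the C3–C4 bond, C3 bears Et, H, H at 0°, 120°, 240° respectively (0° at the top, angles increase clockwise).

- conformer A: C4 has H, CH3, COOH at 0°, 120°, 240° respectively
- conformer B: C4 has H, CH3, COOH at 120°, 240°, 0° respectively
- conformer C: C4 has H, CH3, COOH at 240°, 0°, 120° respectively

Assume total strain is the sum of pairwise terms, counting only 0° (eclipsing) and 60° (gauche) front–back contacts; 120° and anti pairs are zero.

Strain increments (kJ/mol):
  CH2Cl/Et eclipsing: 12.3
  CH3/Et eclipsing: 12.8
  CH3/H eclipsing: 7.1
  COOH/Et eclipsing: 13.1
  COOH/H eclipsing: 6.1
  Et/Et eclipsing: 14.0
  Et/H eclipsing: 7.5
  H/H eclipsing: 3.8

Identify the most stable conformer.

A is eclipsed. Et at 0° is eclipsed with H at 0° (7.5); H at 120° is eclipsed with CH3 at 120° (7.1); H at 240° is eclipsed with COOH at 240° (6.1). Total 20.7 kJ/mol.
B is eclipsed. Et at 0° is eclipsed with COOH at 0° (13.1); H at 120° is eclipsed with H at 120° (3.8); H at 240° is eclipsed with CH3 at 240° (7.1). Total 24.0 kJ/mol.
C is eclipsed. Et at 0° is eclipsed with CH3 at 0° (12.8); H at 120° is eclipsed with COOH at 120° (6.1); H at 240° is eclipsed with H at 240° (3.8). Total 22.7 kJ/mol.
A has the lowest total (20.7 kJ/mol).

A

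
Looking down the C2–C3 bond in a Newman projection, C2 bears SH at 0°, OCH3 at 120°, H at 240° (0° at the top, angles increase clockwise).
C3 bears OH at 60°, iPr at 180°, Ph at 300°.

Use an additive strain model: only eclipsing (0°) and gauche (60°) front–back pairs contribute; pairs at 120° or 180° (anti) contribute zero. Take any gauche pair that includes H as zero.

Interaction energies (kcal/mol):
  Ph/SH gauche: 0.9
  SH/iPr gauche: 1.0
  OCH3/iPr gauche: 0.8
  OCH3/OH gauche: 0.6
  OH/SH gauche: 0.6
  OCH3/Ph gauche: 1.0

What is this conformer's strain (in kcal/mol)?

2.9 kcal/mol

This conformer (staggered): SH–OH gauche, SH–Ph gauche, OCH3–OH gauche, OCH3–iPr gauche; 0.6 + 0.9 + 0.6 + 0.8 = 2.9 kcal/mol.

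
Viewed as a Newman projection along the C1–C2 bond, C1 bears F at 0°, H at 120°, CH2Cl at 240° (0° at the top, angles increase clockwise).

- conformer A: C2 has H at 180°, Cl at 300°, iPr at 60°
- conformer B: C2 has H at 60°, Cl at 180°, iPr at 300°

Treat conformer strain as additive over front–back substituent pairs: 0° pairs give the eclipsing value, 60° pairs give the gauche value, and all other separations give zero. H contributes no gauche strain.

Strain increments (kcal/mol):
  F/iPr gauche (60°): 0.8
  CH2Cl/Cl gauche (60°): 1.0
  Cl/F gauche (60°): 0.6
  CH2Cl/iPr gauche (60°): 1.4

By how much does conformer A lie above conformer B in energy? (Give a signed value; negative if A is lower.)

A (staggered): F–Cl gauche, F–iPr gauche, CH2Cl–Cl gauche; 0.6 + 0.8 + 1.0 = 2.4 kcal/mol.
B (staggered): F–iPr gauche, CH2Cl–Cl gauche, CH2Cl–iPr gauche; 0.8 + 1.0 + 1.4 = 3.2 kcal/mol.
E(A) − E(B) = 2.4 − 3.2 = -0.8 kcal/mol.

-0.8 kcal/mol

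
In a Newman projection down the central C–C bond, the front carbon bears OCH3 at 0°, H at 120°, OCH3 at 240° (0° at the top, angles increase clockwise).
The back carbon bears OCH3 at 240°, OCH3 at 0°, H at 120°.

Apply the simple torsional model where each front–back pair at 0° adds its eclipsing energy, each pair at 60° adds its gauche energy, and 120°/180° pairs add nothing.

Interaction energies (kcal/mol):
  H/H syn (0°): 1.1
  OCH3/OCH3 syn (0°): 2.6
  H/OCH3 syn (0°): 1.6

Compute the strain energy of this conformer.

6.3 kcal/mol

This conformer (eclipsed): OCH3(0°)/OCH3(0°) eclipsed 2.6; H(120°)/H(120°) eclipsed 1.1; OCH3(240°)/OCH3(240°) eclipsed 2.6 → 6.3 kcal/mol.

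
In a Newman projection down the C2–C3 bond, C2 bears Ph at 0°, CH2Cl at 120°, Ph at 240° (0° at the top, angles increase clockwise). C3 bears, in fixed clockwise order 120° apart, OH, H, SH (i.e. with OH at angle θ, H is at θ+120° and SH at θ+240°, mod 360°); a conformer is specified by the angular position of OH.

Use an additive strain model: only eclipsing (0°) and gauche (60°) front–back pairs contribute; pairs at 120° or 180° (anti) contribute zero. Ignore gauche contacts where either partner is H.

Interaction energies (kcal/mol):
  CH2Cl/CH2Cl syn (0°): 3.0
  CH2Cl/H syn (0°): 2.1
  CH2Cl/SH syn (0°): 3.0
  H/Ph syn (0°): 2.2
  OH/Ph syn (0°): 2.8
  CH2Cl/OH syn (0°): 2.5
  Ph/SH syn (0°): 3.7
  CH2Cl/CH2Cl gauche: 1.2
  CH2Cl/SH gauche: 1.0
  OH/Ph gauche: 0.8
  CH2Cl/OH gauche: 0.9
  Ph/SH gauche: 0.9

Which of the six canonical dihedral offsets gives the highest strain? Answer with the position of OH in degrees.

OH at 0° (eclipsed): Ph–OH eclipsed, CH2Cl–H eclipsed, Ph–SH eclipsed; 2.8 + 2.1 + 3.7 = 8.6 kcal/mol.
OH at 60° (staggered): Ph–OH gauche, Ph–SH gauche, CH2Cl–OH gauche, Ph–SH gauche; 0.8 + 0.9 + 0.9 + 0.9 = 3.5 kcal/mol.
OH at 120° (eclipsed): Ph–SH eclipsed, CH2Cl–OH eclipsed, Ph–H eclipsed; 3.7 + 2.5 + 2.2 = 8.4 kcal/mol.
OH at 180° (staggered): Ph–SH gauche, CH2Cl–OH gauche, CH2Cl–SH gauche, Ph–OH gauche; 0.9 + 0.9 + 1.0 + 0.8 = 3.6 kcal/mol.
OH at 240° (eclipsed): Ph–H eclipsed, CH2Cl–SH eclipsed, Ph–OH eclipsed; 2.2 + 3.0 + 2.8 = 8.0 kcal/mol.
OH at 300° (staggered): Ph–OH gauche, CH2Cl–SH gauche, Ph–OH gauche, Ph–SH gauche; 0.8 + 1.0 + 0.8 + 0.9 = 3.5 kcal/mol.
The maximum (8.6 kcal/mol) occurs with OH at 0°.

0°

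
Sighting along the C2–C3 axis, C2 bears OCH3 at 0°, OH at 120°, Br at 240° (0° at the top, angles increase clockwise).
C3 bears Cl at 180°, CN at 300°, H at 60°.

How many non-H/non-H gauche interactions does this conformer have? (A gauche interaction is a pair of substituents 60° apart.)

4

Non-H gauche pairs: OCH3(0°)/CN(300°); OH(120°)/Cl(180°); Br(240°)/Cl(180°); Br(240°)/CN(300°) — 4 interactions.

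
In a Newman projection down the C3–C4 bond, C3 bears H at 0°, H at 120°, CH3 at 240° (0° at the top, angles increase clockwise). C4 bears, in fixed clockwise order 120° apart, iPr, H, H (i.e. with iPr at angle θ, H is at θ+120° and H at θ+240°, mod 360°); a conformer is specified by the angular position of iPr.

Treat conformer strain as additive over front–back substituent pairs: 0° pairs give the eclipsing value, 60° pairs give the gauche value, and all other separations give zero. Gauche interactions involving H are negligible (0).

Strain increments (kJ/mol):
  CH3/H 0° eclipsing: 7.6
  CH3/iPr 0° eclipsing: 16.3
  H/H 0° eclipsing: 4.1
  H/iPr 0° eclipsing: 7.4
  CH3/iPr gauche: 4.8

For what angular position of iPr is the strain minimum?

60°

iPr at 0° (eclipsed): H–iPr eclipsed, H–H eclipsed, CH3–H eclipsed; 7.4 + 4.1 + 7.6 = 19.1 kJ/mol.
iPr at 60° (staggered): no non-H gauche contacts → 0.0 kJ/mol.
iPr at 120° (eclipsed): H–H eclipsed, H–iPr eclipsed, CH3–H eclipsed; 4.1 + 7.4 + 7.6 = 19.1 kJ/mol.
iPr at 180° (staggered): CH3–iPr gauche; 4.8 = 4.8 kJ/mol.
iPr at 240° (eclipsed): H–H eclipsed, H–H eclipsed, CH3–iPr eclipsed; 4.1 + 4.1 + 16.3 = 24.5 kJ/mol.
iPr at 300° (staggered): CH3–iPr gauche; 4.8 = 4.8 kJ/mol.
The minimum (0.0 kJ/mol) occurs with iPr at 60°.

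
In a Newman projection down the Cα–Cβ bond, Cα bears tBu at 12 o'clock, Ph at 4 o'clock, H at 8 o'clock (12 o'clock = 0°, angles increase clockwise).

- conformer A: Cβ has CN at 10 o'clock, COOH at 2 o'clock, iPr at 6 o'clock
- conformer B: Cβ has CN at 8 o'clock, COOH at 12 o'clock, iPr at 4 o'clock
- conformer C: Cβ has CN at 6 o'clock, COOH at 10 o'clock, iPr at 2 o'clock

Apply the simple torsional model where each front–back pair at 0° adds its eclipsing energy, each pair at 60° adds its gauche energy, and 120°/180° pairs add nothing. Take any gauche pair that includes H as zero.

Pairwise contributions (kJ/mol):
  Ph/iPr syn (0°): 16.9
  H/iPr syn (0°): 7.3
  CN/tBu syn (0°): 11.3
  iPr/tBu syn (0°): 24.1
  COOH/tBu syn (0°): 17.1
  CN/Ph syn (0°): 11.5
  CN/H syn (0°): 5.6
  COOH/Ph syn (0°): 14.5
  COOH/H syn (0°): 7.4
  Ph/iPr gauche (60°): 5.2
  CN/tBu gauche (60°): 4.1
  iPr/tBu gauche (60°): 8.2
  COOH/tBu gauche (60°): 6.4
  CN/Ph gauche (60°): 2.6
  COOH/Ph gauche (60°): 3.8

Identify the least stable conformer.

B

A (staggered): tBu(0°)/CN(300°) gauche 4.1; tBu(0°)/COOH(60°) gauche 6.4; Ph(120°)/COOH(60°) gauche 3.8; Ph(120°)/iPr(180°) gauche 5.2 → 19.5 kJ/mol.
B (eclipsed): tBu(0°)/COOH(0°) eclipsed 17.1; Ph(120°)/iPr(120°) eclipsed 16.9; H(240°)/CN(240°) eclipsed 5.6 → 39.6 kJ/mol.
C (staggered): tBu(0°)/COOH(300°) gauche 6.4; tBu(0°)/iPr(60°) gauche 8.2; Ph(120°)/CN(180°) gauche 2.6; Ph(120°)/iPr(60°) gauche 5.2 → 22.4 kJ/mol.
B has the highest total (39.6 kJ/mol).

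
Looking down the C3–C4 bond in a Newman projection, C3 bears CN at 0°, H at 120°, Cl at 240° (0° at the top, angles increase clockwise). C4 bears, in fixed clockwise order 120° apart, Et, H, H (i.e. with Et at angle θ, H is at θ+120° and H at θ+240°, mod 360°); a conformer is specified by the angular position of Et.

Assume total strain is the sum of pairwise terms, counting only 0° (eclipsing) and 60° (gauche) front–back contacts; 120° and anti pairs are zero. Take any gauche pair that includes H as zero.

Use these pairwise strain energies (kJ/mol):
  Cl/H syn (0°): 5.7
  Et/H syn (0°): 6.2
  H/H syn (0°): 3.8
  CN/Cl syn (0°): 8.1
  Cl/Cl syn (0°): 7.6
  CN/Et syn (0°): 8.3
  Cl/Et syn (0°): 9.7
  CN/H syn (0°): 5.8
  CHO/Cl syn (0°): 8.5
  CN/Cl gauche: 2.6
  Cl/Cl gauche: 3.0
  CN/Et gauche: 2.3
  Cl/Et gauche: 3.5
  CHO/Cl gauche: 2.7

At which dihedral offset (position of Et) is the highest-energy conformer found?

Et at 0° is eclipsed. CN at 0° is eclipsed with Et at 0° (8.3); H at 120° is eclipsed with H at 120° (3.8); Cl at 240° is eclipsed with H at 240° (5.7). Total 17.8 kJ/mol.
Et at 60° is staggered. CN at 0° is gauche with Et at 60° (2.3). Total 2.3 kJ/mol.
Et at 120° is eclipsed. CN at 0° is eclipsed with H at 0° (5.8); H at 120° is eclipsed with Et at 120° (6.2); Cl at 240° is eclipsed with H at 240° (5.7). Total 17.7 kJ/mol.
Et at 180° is staggered. Cl at 240° is gauche with Et at 180° (3.5). Total 3.5 kJ/mol.
Et at 240° is eclipsed. CN at 0° is eclipsed with H at 0° (5.8); H at 120° is eclipsed with H at 120° (3.8); Cl at 240° is eclipsed with Et at 240° (9.7). Total 19.3 kJ/mol.
Et at 300° is staggered. CN at 0° is gauche with Et at 300° (2.3); Cl at 240° is gauche with Et at 300° (3.5). Total 5.8 kJ/mol.
The maximum (19.3 kJ/mol) occurs with Et at 240°.

240°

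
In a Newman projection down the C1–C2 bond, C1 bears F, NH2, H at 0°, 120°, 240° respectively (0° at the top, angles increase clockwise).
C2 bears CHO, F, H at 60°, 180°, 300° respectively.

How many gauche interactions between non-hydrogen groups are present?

3

Non-H gauche pairs: F(0°)/CHO(60°); NH2(120°)/CHO(60°); NH2(120°)/F(180°) — 3 interactions.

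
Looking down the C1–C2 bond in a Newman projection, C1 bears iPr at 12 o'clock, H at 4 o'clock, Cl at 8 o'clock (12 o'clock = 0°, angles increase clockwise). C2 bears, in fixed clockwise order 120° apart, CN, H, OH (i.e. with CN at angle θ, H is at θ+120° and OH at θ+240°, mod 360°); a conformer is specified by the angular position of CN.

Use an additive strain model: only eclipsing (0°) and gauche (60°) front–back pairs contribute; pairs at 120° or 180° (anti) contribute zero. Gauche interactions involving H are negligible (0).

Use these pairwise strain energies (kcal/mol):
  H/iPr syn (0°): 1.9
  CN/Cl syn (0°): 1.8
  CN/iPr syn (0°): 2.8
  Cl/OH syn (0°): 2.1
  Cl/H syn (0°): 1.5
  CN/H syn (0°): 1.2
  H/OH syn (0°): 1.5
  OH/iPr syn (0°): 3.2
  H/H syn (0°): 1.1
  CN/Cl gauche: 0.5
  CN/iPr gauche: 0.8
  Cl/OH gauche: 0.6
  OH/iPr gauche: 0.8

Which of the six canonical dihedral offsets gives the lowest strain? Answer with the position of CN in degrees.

180°

CN at 0° is eclipsed. iPr at 0° is eclipsed with CN at 0° (2.8); H at 120° is eclipsed with H at 120° (1.1); Cl at 240° is eclipsed with OH at 240° (2.1). Total 6.0 kcal/mol.
CN at 60° is staggered. iPr at 0° is gauche with CN at 60° (0.8); iPr at 0° is gauche with OH at 300° (0.8); Cl at 240° is gauche with OH at 300° (0.6). Total 2.2 kcal/mol.
CN at 120° is eclipsed. iPr at 0° is eclipsed with OH at 0° (3.2); H at 120° is eclipsed with CN at 120° (1.2); Cl at 240° is eclipsed with H at 240° (1.5). Total 5.9 kcal/mol.
CN at 180° is staggered. iPr at 0° is gauche with OH at 60° (0.8); Cl at 240° is gauche with CN at 180° (0.5). Total 1.3 kcal/mol.
CN at 240° is eclipsed. iPr at 0° is eclipsed with H at 0° (1.9); H at 120° is eclipsed with OH at 120° (1.5); Cl at 240° is eclipsed with CN at 240° (1.8). Total 5.2 kcal/mol.
CN at 300° is staggered. iPr at 0° is gauche with CN at 300° (0.8); Cl at 240° is gauche with CN at 300° (0.5); Cl at 240° is gauche with OH at 180° (0.6). Total 1.9 kcal/mol.
The minimum (1.3 kcal/mol) occurs with CN at 180°.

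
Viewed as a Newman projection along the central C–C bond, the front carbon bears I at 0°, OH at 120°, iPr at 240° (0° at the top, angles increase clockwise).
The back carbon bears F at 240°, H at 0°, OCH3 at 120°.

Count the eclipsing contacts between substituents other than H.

Non-H eclipsing pairs: OH(120°)/OCH3(120°); iPr(240°)/F(240°) — 2 interactions.

2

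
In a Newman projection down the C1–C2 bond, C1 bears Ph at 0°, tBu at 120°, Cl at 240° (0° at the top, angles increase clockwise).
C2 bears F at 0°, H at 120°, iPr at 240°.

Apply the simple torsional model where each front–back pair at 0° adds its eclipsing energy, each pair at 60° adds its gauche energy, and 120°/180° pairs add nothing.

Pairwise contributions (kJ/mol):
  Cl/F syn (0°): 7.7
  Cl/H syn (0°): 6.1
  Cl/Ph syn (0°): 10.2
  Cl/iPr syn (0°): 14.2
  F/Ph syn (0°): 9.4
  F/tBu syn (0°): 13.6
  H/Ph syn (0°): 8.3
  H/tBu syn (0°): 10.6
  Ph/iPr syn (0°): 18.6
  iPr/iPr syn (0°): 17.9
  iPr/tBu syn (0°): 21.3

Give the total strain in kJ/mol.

This conformer (eclipsed): Ph(0°)/F(0°) eclipsed 9.4; tBu(120°)/H(120°) eclipsed 10.6; Cl(240°)/iPr(240°) eclipsed 14.2 → 34.2 kJ/mol.

34.2 kJ/mol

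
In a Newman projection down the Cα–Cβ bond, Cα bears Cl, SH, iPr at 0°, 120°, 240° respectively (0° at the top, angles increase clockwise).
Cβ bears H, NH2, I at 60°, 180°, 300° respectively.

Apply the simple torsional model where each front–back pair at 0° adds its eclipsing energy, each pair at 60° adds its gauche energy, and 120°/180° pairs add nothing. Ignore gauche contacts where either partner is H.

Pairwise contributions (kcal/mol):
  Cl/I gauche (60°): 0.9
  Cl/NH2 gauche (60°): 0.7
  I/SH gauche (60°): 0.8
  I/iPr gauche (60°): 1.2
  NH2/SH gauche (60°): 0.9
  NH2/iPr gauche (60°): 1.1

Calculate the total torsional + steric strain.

This conformer is staggered. Cl at 0° is gauche with I at 300° (0.9); SH at 120° is gauche with NH2 at 180° (0.9); iPr at 240° is gauche with NH2 at 180° (1.1); iPr at 240° is gauche with I at 300° (1.2). Total 4.1 kcal/mol.

4.1 kcal/mol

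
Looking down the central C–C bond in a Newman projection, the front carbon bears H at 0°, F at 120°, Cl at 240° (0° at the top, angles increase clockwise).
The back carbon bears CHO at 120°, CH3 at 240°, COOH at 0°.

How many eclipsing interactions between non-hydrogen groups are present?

2

Non-H eclipsing pairs: F(120°)/CHO(120°); Cl(240°)/CH3(240°) — 2 interactions.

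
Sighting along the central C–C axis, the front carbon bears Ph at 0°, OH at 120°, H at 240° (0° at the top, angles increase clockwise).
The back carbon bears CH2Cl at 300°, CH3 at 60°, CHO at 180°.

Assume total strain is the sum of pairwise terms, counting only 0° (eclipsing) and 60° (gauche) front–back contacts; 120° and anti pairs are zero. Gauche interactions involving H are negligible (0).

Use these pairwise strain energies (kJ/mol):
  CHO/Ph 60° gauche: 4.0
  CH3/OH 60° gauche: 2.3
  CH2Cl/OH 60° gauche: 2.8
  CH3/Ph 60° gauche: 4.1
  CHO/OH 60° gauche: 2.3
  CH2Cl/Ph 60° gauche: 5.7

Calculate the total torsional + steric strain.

This conformer (staggered): Ph–CH2Cl gauche, Ph–CH3 gauche, OH–CH3 gauche, OH–CHO gauche; 5.7 + 4.1 + 2.3 + 2.3 = 14.4 kJ/mol.

14.4 kJ/mol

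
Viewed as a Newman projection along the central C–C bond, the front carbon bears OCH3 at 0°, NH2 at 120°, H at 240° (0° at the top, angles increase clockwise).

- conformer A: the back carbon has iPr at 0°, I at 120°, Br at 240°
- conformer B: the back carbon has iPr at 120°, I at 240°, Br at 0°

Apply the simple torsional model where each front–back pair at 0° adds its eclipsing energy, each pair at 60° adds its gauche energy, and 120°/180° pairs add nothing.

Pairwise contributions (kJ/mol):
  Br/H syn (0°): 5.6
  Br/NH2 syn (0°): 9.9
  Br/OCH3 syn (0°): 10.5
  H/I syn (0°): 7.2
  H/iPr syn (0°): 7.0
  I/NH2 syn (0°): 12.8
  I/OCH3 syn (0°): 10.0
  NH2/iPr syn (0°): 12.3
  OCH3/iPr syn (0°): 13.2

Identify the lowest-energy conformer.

A (eclipsed): OCH3(0°)/iPr(0°) eclipsed 13.2; NH2(120°)/I(120°) eclipsed 12.8; H(240°)/Br(240°) eclipsed 5.6 → 31.6 kJ/mol.
B (eclipsed): OCH3(0°)/Br(0°) eclipsed 10.5; NH2(120°)/iPr(120°) eclipsed 12.3; H(240°)/I(240°) eclipsed 7.2 → 30.0 kJ/mol.
B has the lowest total (30.0 kJ/mol).

B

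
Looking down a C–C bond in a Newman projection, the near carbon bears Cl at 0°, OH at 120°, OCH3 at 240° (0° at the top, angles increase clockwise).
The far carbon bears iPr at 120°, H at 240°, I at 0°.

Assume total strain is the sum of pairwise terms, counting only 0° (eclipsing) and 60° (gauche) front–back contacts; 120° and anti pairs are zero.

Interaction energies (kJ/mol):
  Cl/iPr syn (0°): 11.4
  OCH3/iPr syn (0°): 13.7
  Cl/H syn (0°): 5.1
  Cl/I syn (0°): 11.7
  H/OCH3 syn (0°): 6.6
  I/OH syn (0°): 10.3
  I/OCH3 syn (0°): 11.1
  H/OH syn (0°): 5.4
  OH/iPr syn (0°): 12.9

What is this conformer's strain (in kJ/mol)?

This conformer (eclipsed): Cl(0°)/I(0°) eclipsed 11.7; OH(120°)/iPr(120°) eclipsed 12.9; OCH3(240°)/H(240°) eclipsed 6.6 → 31.2 kJ/mol.

31.2 kJ/mol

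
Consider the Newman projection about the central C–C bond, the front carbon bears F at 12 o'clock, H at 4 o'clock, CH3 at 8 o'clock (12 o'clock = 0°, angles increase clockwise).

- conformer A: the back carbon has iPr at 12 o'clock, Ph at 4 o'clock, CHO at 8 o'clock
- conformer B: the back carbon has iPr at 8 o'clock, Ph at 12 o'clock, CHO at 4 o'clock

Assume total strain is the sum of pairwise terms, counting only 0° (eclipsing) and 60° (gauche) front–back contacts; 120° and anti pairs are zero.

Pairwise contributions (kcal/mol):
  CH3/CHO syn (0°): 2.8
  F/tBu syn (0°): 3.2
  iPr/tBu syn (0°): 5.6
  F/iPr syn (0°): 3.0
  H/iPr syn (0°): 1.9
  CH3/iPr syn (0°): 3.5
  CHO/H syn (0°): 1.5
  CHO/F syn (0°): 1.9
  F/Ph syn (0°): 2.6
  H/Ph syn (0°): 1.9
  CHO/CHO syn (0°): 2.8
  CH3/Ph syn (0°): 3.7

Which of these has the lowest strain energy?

A (eclipsed): F(0°)/iPr(0°) eclipsed 3.0; H(120°)/Ph(120°) eclipsed 1.9; CH3(240°)/CHO(240°) eclipsed 2.8 → 7.7 kcal/mol.
B (eclipsed): F(0°)/Ph(0°) eclipsed 2.6; H(120°)/CHO(120°) eclipsed 1.5; CH3(240°)/iPr(240°) eclipsed 3.5 → 7.6 kcal/mol.
B has the lowest total (7.6 kcal/mol).

B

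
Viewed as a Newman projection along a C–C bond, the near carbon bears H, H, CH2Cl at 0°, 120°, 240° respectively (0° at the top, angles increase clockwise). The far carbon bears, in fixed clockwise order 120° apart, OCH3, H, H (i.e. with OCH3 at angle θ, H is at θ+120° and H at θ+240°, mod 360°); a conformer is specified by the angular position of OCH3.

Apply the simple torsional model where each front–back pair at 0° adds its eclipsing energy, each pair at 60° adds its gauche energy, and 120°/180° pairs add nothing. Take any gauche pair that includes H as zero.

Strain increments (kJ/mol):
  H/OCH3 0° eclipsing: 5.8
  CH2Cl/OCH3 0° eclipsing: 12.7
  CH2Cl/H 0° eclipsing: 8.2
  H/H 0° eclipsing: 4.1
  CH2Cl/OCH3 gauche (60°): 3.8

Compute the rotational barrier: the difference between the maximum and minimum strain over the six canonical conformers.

20.9 kJ/mol

OCH3 at 0° is eclipsed. H at 0° is eclipsed with OCH3 at 0° (5.8); H at 120° is eclipsed with H at 120° (4.1); CH2Cl at 240° is eclipsed with H at 240° (8.2). Total 18.1 kJ/mol.
OCH3 at 60° (staggered): no non-H gauche contacts → 0.0 kJ/mol.
OCH3 at 120° is eclipsed. H at 0° is eclipsed with H at 0° (4.1); H at 120° is eclipsed with OCH3 at 120° (5.8); CH2Cl at 240° is eclipsed with H at 240° (8.2). Total 18.1 kJ/mol.
OCH3 at 180° is staggered. CH2Cl at 240° is gauche with OCH3 at 180° (3.8). Total 3.8 kJ/mol.
OCH3 at 240° is eclipsed. H at 0° is eclipsed with H at 0° (4.1); H at 120° is eclipsed with H at 120° (4.1); CH2Cl at 240° is eclipsed with OCH3 at 240° (12.7). Total 20.9 kJ/mol.
OCH3 at 300° is staggered. CH2Cl at 240° is gauche with OCH3 at 300° (3.8). Total 3.8 kJ/mol.
Max at 240° (20.9 kJ/mol), min at 60° (0.0 kJ/mol); barrier = 20.9 kJ/mol.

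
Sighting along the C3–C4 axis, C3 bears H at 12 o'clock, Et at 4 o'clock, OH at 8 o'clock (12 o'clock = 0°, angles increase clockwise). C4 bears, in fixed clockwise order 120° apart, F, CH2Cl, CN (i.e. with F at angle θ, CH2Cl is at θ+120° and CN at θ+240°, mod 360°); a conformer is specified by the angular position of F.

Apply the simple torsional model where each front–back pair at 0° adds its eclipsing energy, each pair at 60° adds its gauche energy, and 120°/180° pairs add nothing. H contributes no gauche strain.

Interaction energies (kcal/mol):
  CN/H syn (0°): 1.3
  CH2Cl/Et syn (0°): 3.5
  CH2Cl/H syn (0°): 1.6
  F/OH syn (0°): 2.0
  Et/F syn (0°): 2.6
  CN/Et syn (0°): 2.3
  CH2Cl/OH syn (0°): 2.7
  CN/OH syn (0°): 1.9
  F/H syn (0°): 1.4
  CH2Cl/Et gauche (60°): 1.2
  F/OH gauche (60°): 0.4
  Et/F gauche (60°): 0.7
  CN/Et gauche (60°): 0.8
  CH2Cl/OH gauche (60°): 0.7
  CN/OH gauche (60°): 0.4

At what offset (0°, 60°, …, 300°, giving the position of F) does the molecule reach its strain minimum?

180°

F at 0° (eclipsed): H–F eclipsed, Et–CH2Cl eclipsed, OH–CN eclipsed; 1.4 + 3.5 + 1.9 = 6.8 kcal/mol.
F at 60° (staggered): Et–F gauche, Et–CH2Cl gauche, OH–CH2Cl gauche, OH–CN gauche; 0.7 + 1.2 + 0.7 + 0.4 = 3.0 kcal/mol.
F at 120° (eclipsed): H–CN eclipsed, Et–F eclipsed, OH–CH2Cl eclipsed; 1.3 + 2.6 + 2.7 = 6.6 kcal/mol.
F at 180° (staggered): Et–F gauche, Et–CN gauche, OH–F gauche, OH–CH2Cl gauche; 0.7 + 0.8 + 0.4 + 0.7 = 2.6 kcal/mol.
F at 240° (eclipsed): H–CH2Cl eclipsed, Et–CN eclipsed, OH–F eclipsed; 1.6 + 2.3 + 2.0 = 5.9 kcal/mol.
F at 300° (staggered): Et–CH2Cl gauche, Et–CN gauche, OH–F gauche, OH–CN gauche; 1.2 + 0.8 + 0.4 + 0.4 = 2.8 kcal/mol.
The minimum (2.6 kcal/mol) occurs with F at 180°.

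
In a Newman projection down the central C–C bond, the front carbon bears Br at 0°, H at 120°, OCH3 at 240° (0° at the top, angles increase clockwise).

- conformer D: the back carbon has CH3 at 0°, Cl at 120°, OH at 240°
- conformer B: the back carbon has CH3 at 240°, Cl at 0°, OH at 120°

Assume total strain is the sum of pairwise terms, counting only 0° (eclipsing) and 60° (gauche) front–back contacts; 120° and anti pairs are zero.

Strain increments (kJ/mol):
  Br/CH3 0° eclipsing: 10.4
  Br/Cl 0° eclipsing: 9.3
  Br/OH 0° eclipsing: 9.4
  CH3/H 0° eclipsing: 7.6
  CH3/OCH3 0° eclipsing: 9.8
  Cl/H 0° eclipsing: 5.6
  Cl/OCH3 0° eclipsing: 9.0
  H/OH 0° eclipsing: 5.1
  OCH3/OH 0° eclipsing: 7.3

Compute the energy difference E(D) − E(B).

-0.9 kJ/mol

D (eclipsed): Br(0°)/CH3(0°) eclipsed 10.4; H(120°)/Cl(120°) eclipsed 5.6; OCH3(240°)/OH(240°) eclipsed 7.3 → 23.3 kJ/mol.
B (eclipsed): Br(0°)/Cl(0°) eclipsed 9.3; H(120°)/OH(120°) eclipsed 5.1; OCH3(240°)/CH3(240°) eclipsed 9.8 → 24.2 kJ/mol.
E(D) − E(B) = 23.3 − 24.2 = -0.9 kJ/mol.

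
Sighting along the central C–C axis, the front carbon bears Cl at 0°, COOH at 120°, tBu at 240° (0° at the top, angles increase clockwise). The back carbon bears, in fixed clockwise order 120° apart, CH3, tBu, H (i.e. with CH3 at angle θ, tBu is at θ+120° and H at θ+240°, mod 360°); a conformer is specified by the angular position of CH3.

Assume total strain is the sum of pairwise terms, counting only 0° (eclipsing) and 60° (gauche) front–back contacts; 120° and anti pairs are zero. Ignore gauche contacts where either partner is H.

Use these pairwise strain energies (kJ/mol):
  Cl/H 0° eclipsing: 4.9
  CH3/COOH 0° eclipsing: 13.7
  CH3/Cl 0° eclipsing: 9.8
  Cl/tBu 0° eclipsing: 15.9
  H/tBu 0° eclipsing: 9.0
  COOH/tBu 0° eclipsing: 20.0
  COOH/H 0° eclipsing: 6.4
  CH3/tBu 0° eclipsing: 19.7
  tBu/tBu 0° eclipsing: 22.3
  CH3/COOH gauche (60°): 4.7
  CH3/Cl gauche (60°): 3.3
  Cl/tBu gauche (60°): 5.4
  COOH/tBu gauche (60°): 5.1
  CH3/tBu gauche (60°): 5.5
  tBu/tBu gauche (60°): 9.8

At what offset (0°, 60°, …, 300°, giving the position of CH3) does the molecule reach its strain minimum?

300°

CH3 at 0° is eclipsed. Cl at 0° is eclipsed with CH3 at 0° (9.8); COOH at 120° is eclipsed with tBu at 120° (20.0); tBu at 240° is eclipsed with H at 240° (9.0). Total 38.8 kJ/mol.
CH3 at 60° is staggered. Cl at 0° is gauche with CH3 at 60° (3.3); COOH at 120° is gauche with CH3 at 60° (4.7); COOH at 120° is gauche with tBu at 180° (5.1); tBu at 240° is gauche with tBu at 180° (9.8). Total 22.9 kJ/mol.
CH3 at 120° is eclipsed. Cl at 0° is eclipsed with H at 0° (4.9); COOH at 120° is eclipsed with CH3 at 120° (13.7); tBu at 240° is eclipsed with tBu at 240° (22.3). Total 40.9 kJ/mol.
CH3 at 180° is staggered. Cl at 0° is gauche with tBu at 300° (5.4); COOH at 120° is gauche with CH3 at 180° (4.7); tBu at 240° is gauche with CH3 at 180° (5.5); tBu at 240° is gauche with tBu at 300° (9.8). Total 25.4 kJ/mol.
CH3 at 240° is eclipsed. Cl at 0° is eclipsed with tBu at 0° (15.9); COOH at 120° is eclipsed with H at 120° (6.4); tBu at 240° is eclipsed with CH3 at 240° (19.7). Total 42.0 kJ/mol.
CH3 at 300° is staggered. Cl at 0° is gauche with CH3 at 300° (3.3); Cl at 0° is gauche with tBu at 60° (5.4); COOH at 120° is gauche with tBu at 60° (5.1); tBu at 240° is gauche with CH3 at 300° (5.5). Total 19.3 kJ/mol.
The minimum (19.3 kJ/mol) occurs with CH3 at 300°.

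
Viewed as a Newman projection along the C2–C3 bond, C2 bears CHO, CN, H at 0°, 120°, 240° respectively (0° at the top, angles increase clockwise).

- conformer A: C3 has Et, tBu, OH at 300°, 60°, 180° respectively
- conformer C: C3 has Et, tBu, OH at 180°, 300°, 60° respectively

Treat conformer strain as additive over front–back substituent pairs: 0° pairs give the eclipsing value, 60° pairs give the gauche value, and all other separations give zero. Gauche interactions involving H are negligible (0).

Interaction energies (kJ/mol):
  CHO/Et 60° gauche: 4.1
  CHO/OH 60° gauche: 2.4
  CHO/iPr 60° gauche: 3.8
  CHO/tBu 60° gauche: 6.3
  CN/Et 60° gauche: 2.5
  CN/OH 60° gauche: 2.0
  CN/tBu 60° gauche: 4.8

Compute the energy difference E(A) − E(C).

A (staggered): CHO–Et gauche, CHO–tBu gauche, CN–tBu gauche, CN–OH gauche; 4.1 + 6.3 + 4.8 + 2.0 = 17.2 kJ/mol.
C (staggered): CHO–tBu gauche, CHO–OH gauche, CN–Et gauche, CN–OH gauche; 6.3 + 2.4 + 2.5 + 2.0 = 13.2 kJ/mol.
E(A) − E(C) = 17.2 − 13.2 = +4.0 kJ/mol.

+4.0 kJ/mol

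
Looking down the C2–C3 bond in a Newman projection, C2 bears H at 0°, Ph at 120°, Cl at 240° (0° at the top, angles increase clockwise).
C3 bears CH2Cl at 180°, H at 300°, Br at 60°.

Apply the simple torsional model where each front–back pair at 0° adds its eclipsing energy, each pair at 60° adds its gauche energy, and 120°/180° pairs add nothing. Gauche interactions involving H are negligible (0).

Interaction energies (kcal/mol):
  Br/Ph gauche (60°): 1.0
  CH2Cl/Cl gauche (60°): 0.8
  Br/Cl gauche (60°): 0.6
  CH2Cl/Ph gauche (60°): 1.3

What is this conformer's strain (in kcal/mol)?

This conformer (staggered): Ph–CH2Cl gauche, Ph–Br gauche, Cl–CH2Cl gauche; 1.3 + 1.0 + 0.8 = 3.1 kcal/mol.

3.1 kcal/mol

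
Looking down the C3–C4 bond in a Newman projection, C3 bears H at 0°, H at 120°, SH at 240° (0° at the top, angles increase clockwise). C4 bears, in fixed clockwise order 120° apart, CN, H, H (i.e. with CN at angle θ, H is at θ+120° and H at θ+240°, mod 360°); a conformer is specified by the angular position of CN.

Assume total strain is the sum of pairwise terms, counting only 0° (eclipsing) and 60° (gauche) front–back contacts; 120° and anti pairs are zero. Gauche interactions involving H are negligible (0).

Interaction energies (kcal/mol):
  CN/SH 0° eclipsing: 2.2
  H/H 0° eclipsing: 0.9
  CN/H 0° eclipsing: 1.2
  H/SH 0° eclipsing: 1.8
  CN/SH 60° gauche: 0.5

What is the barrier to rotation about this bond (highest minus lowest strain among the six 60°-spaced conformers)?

CN at 0° (eclipsed): H(0°)/CN(0°) eclipsed 1.2; H(120°)/H(120°) eclipsed 0.9; SH(240°)/H(240°) eclipsed 1.8 → 3.9 kcal/mol.
CN at 60° (staggered): no non-H gauche contacts → 0.0 kcal/mol.
CN at 120° (eclipsed): H(0°)/H(0°) eclipsed 0.9; H(120°)/CN(120°) eclipsed 1.2; SH(240°)/H(240°) eclipsed 1.8 → 3.9 kcal/mol.
CN at 180° (staggered): SH(240°)/CN(180°) gauche 0.5 → 0.5 kcal/mol.
CN at 240° (eclipsed): H(0°)/H(0°) eclipsed 0.9; H(120°)/H(120°) eclipsed 0.9; SH(240°)/CN(240°) eclipsed 2.2 → 4.0 kcal/mol.
CN at 300° (staggered): SH(240°)/CN(300°) gauche 0.5 → 0.5 kcal/mol.
Max at 240° (4.0 kcal/mol), min at 60° (0.0 kcal/mol); barrier = 4.0 kcal/mol.

4.0 kcal/mol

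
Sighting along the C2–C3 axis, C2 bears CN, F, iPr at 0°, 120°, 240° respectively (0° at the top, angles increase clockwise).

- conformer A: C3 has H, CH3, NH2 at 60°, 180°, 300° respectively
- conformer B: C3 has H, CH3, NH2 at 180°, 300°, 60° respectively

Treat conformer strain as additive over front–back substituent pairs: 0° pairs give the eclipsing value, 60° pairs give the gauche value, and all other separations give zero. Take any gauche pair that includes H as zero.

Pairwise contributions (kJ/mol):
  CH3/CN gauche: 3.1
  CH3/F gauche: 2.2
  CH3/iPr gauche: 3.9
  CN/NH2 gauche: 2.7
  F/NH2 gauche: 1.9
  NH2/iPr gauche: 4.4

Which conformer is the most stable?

B

A (staggered): CN(0°)/NH2(300°) gauche 2.7; F(120°)/CH3(180°) gauche 2.2; iPr(240°)/CH3(180°) gauche 3.9; iPr(240°)/NH2(300°) gauche 4.4 → 13.2 kJ/mol.
B (staggered): CN(0°)/CH3(300°) gauche 3.1; CN(0°)/NH2(60°) gauche 2.7; F(120°)/NH2(60°) gauche 1.9; iPr(240°)/CH3(300°) gauche 3.9 → 11.6 kJ/mol.
B has the lowest total (11.6 kJ/mol).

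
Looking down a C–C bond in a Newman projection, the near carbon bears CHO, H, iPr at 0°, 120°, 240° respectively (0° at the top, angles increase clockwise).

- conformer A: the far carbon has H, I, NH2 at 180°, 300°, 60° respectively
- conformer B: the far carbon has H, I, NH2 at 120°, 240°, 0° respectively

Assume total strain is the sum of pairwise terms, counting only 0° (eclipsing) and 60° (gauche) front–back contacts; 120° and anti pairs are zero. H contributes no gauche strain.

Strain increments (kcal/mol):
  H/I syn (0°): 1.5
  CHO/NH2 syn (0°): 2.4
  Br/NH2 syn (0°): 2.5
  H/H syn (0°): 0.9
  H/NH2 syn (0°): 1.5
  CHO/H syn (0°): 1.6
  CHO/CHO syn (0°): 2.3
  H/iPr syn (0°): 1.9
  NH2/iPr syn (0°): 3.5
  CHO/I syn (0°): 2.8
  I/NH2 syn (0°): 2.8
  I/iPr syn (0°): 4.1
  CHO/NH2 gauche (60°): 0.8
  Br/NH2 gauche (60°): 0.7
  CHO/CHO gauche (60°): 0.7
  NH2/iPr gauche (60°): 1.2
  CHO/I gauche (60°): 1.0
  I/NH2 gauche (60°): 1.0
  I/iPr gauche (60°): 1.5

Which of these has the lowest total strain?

A

A (staggered): CHO–I gauche, CHO–NH2 gauche, iPr–I gauche; 1.0 + 0.8 + 1.5 = 3.3 kcal/mol.
B (eclipsed): CHO–NH2 eclipsed, H–H eclipsed, iPr–I eclipsed; 2.4 + 0.9 + 4.1 = 7.4 kcal/mol.
A has the lowest total (3.3 kcal/mol).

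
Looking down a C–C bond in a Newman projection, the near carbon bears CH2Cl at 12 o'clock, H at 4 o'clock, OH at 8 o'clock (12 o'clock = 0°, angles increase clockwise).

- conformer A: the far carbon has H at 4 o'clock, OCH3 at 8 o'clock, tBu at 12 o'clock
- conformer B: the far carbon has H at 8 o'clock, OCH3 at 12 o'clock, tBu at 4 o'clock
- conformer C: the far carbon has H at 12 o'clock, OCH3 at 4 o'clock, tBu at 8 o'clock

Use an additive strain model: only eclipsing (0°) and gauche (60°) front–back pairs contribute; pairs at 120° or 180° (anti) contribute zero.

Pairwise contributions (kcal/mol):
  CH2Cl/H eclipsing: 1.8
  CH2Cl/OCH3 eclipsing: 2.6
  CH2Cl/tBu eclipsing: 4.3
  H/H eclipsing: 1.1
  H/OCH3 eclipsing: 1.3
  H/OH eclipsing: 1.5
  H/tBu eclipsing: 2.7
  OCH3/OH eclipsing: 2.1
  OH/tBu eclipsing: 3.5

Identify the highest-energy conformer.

A

A is eclipsed. CH2Cl at 0° is eclipsed with tBu at 0° (4.3); H at 120° is eclipsed with H at 120° (1.1); OH at 240° is eclipsed with OCH3 at 240° (2.1). Total 7.5 kcal/mol.
B is eclipsed. CH2Cl at 0° is eclipsed with OCH3 at 0° (2.6); H at 120° is eclipsed with tBu at 120° (2.7); OH at 240° is eclipsed with H at 240° (1.5). Total 6.8 kcal/mol.
C is eclipsed. CH2Cl at 0° is eclipsed with H at 0° (1.8); H at 120° is eclipsed with OCH3 at 120° (1.3); OH at 240° is eclipsed with tBu at 240° (3.5). Total 6.6 kcal/mol.
A has the highest total (7.5 kcal/mol).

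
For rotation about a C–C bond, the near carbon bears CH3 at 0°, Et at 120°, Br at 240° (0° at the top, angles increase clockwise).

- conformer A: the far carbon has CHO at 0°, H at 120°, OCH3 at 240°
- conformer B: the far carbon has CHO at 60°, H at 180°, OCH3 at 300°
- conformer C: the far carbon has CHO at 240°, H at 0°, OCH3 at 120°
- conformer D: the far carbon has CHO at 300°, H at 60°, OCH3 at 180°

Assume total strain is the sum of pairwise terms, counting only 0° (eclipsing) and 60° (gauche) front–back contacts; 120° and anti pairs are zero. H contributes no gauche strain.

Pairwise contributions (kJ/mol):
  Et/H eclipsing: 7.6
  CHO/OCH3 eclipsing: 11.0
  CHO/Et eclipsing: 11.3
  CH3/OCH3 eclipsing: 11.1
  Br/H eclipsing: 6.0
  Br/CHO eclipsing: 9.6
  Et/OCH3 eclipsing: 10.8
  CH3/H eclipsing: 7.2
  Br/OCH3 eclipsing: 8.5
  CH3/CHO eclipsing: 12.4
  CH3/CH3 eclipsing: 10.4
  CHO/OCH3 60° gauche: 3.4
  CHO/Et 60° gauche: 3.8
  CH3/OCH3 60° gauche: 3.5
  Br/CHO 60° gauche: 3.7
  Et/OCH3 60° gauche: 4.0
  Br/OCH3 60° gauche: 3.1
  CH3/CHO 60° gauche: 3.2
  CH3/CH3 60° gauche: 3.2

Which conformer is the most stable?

A (eclipsed): CH3–CHO eclipsed, Et–H eclipsed, Br–OCH3 eclipsed; 12.4 + 7.6 + 8.5 = 28.5 kJ/mol.
B (staggered): CH3–CHO gauche, CH3–OCH3 gauche, Et–CHO gauche, Br–OCH3 gauche; 3.2 + 3.5 + 3.8 + 3.1 = 13.6 kJ/mol.
C (eclipsed): CH3–H eclipsed, Et–OCH3 eclipsed, Br–CHO eclipsed; 7.2 + 10.8 + 9.6 = 27.6 kJ/mol.
D (staggered): CH3–CHO gauche, Et–OCH3 gauche, Br–CHO gauche, Br–OCH3 gauche; 3.2 + 4.0 + 3.7 + 3.1 = 14.0 kJ/mol.
B has the lowest total (13.6 kJ/mol).

B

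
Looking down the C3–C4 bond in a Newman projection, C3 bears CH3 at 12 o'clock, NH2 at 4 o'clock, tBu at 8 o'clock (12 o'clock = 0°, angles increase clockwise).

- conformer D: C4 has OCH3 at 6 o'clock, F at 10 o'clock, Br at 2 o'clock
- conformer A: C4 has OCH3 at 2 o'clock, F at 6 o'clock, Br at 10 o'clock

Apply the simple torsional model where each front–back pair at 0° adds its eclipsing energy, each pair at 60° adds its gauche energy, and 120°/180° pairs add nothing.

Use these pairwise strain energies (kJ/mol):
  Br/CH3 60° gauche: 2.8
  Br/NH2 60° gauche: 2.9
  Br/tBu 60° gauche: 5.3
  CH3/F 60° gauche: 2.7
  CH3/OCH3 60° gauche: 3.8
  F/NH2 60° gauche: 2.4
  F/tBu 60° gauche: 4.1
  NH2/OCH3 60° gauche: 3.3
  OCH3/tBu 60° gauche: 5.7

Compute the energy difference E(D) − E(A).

D (staggered): CH3(0°)/F(300°) gauche 2.7; CH3(0°)/Br(60°) gauche 2.8; NH2(120°)/OCH3(180°) gauche 3.3; NH2(120°)/Br(60°) gauche 2.9; tBu(240°)/OCH3(180°) gauche 5.7; tBu(240°)/F(300°) gauche 4.1 → 21.5 kJ/mol.
A (staggered): CH3(0°)/OCH3(60°) gauche 3.8; CH3(0°)/Br(300°) gauche 2.8; NH2(120°)/OCH3(60°) gauche 3.3; NH2(120°)/F(180°) gauche 2.4; tBu(240°)/F(180°) gauche 4.1; tBu(240°)/Br(300°) gauche 5.3 → 21.7 kJ/mol.
E(D) − E(A) = 21.5 − 21.7 = -0.2 kJ/mol.

-0.2 kJ/mol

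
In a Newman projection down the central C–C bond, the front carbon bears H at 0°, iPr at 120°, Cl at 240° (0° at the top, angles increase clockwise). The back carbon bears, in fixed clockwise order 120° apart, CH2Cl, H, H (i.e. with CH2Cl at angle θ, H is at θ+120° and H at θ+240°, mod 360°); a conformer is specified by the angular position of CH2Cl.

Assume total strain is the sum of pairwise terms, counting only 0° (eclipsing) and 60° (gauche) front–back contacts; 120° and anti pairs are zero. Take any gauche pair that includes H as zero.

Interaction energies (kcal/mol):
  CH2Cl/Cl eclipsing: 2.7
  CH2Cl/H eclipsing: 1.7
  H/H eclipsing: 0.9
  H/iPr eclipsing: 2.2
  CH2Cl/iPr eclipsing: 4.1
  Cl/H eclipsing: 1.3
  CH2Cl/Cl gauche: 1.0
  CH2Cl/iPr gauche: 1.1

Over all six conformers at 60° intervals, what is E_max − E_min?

5.3 kcal/mol

CH2Cl at 0° is eclipsed. H at 0° is eclipsed with CH2Cl at 0° (1.7); iPr at 120° is eclipsed with H at 120° (2.2); Cl at 240° is eclipsed with H at 240° (1.3). Total 5.2 kcal/mol.
CH2Cl at 60° is staggered. iPr at 120° is gauche with CH2Cl at 60° (1.1). Total 1.1 kcal/mol.
CH2Cl at 120° is eclipsed. H at 0° is eclipsed with H at 0° (0.9); iPr at 120° is eclipsed with CH2Cl at 120° (4.1); Cl at 240° is eclipsed with H at 240° (1.3). Total 6.3 kcal/mol.
CH2Cl at 180° is staggered. iPr at 120° is gauche with CH2Cl at 180° (1.1); Cl at 240° is gauche with CH2Cl at 180° (1.0). Total 2.1 kcal/mol.
CH2Cl at 240° is eclipsed. H at 0° is eclipsed with H at 0° (0.9); iPr at 120° is eclipsed with H at 120° (2.2); Cl at 240° is eclipsed with CH2Cl at 240° (2.7). Total 5.8 kcal/mol.
CH2Cl at 300° is staggered. Cl at 240° is gauche with CH2Cl at 300° (1.0). Total 1.0 kcal/mol.
Max at 120° (6.3 kcal/mol), min at 300° (1.0 kcal/mol); barrier = 5.3 kcal/mol.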